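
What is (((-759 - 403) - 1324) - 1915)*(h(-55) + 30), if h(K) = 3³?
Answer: -250857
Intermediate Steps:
h(K) = 27
(((-759 - 403) - 1324) - 1915)*(h(-55) + 30) = (((-759 - 403) - 1324) - 1915)*(27 + 30) = ((-1162 - 1324) - 1915)*57 = (-2486 - 1915)*57 = -4401*57 = -250857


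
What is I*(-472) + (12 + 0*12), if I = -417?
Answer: 196836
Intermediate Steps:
I*(-472) + (12 + 0*12) = -417*(-472) + (12 + 0*12) = 196824 + (12 + 0) = 196824 + 12 = 196836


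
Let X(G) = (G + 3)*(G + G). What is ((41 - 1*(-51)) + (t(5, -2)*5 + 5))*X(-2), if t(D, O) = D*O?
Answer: -188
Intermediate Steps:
X(G) = 2*G*(3 + G) (X(G) = (3 + G)*(2*G) = 2*G*(3 + G))
((41 - 1*(-51)) + (t(5, -2)*5 + 5))*X(-2) = ((41 - 1*(-51)) + ((5*(-2))*5 + 5))*(2*(-2)*(3 - 2)) = ((41 + 51) + (-10*5 + 5))*(2*(-2)*1) = (92 + (-50 + 5))*(-4) = (92 - 45)*(-4) = 47*(-4) = -188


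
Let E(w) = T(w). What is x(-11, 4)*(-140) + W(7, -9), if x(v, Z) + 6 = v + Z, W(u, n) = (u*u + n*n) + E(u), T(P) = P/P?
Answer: 1951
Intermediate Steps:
T(P) = 1
E(w) = 1
W(u, n) = 1 + n**2 + u**2 (W(u, n) = (u*u + n*n) + 1 = (u**2 + n**2) + 1 = (n**2 + u**2) + 1 = 1 + n**2 + u**2)
x(v, Z) = -6 + Z + v (x(v, Z) = -6 + (v + Z) = -6 + (Z + v) = -6 + Z + v)
x(-11, 4)*(-140) + W(7, -9) = (-6 + 4 - 11)*(-140) + (1 + (-9)**2 + 7**2) = -13*(-140) + (1 + 81 + 49) = 1820 + 131 = 1951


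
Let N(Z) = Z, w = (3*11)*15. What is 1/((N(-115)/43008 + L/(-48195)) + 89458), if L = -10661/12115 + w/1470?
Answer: 58593769113600/5241681241349774017 ≈ 1.1178e-5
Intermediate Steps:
w = 495 (w = 33*15 = 495)
L = -644983/1187270 (L = -10661/12115 + 495/1470 = -10661*1/12115 + 495*(1/1470) = -10661/12115 + 33/98 = -644983/1187270 ≈ -0.54325)
1/((N(-115)/43008 + L/(-48195)) + 89458) = 1/((-115/43008 - 644983/1187270/(-48195)) + 89458) = 1/((-115*1/43008 - 644983/1187270*(-1/48195)) + 89458) = 1/((-115/43008 + 644983/57220477650) + 89458) = 1/(-156014654783/58593769113600 + 89458) = 1/(5241681241349774017/58593769113600) = 58593769113600/5241681241349774017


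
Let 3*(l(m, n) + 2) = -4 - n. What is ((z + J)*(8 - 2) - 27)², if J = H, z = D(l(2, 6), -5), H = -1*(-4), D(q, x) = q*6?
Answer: 38025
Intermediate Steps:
l(m, n) = -10/3 - n/3 (l(m, n) = -2 + (-4 - n)/3 = -2 + (-4/3 - n/3) = -10/3 - n/3)
D(q, x) = 6*q
H = 4
z = -32 (z = 6*(-10/3 - ⅓*6) = 6*(-10/3 - 2) = 6*(-16/3) = -32)
J = 4
((z + J)*(8 - 2) - 27)² = ((-32 + 4)*(8 - 2) - 27)² = (-28*6 - 27)² = (-168 - 27)² = (-195)² = 38025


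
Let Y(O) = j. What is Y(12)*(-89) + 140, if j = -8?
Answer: 852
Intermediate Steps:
Y(O) = -8
Y(12)*(-89) + 140 = -8*(-89) + 140 = 712 + 140 = 852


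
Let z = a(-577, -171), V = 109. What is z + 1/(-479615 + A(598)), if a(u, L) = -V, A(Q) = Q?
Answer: -52212854/479017 ≈ -109.00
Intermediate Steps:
a(u, L) = -109 (a(u, L) = -1*109 = -109)
z = -109
z + 1/(-479615 + A(598)) = -109 + 1/(-479615 + 598) = -109 + 1/(-479017) = -109 - 1/479017 = -52212854/479017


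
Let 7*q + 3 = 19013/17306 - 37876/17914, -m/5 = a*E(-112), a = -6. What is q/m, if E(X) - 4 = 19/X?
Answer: -25150348/5037819865 ≈ -0.0049923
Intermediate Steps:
E(X) = 4 + 19/X
m = 6435/56 (m = -(-30)*(4 + 19/(-112)) = -(-30)*(4 + 19*(-1/112)) = -(-30)*(4 - 19/112) = -(-30)*429/112 = -5*(-1287/56) = 6435/56 ≈ 114.91)
q = -622471113/1085068894 (q = -3/7 + (19013/17306 - 37876/17914)/7 = -3/7 + (19013*(1/17306) - 37876*1/17914)/7 = -3/7 + (19013/17306 - 18938/8957)/7 = -3/7 + (⅐)*(-157441587/155009842) = -3/7 - 157441587/1085068894 = -622471113/1085068894 ≈ -0.57367)
q/m = -622471113/(1085068894*6435/56) = -622471113/1085068894*56/6435 = -25150348/5037819865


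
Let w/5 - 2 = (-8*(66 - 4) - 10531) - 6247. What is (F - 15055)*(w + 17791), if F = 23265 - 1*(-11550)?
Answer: -1354923440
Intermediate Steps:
w = -86360 (w = 10 + 5*((-8*(66 - 4) - 10531) - 6247) = 10 + 5*((-8*62 - 10531) - 6247) = 10 + 5*((-496 - 10531) - 6247) = 10 + 5*(-11027 - 6247) = 10 + 5*(-17274) = 10 - 86370 = -86360)
F = 34815 (F = 23265 + 11550 = 34815)
(F - 15055)*(w + 17791) = (34815 - 15055)*(-86360 + 17791) = 19760*(-68569) = -1354923440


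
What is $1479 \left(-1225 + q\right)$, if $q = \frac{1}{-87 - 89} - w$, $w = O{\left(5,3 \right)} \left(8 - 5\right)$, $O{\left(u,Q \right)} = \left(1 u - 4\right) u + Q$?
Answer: $- \frac{325121175}{176} \approx -1.8473 \cdot 10^{6}$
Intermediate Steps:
$O{\left(u,Q \right)} = Q + u \left(-4 + u\right)$ ($O{\left(u,Q \right)} = \left(u - 4\right) u + Q = \left(-4 + u\right) u + Q = u \left(-4 + u\right) + Q = Q + u \left(-4 + u\right)$)
$w = 24$ ($w = \left(3 + 5^{2} - 20\right) \left(8 - 5\right) = \left(3 + 25 - 20\right) 3 = 8 \cdot 3 = 24$)
$q = - \frac{4225}{176}$ ($q = \frac{1}{-87 - 89} - 24 = \frac{1}{-176} - 24 = - \frac{1}{176} - 24 = - \frac{4225}{176} \approx -24.006$)
$1479 \left(-1225 + q\right) = 1479 \left(-1225 - \frac{4225}{176}\right) = 1479 \left(- \frac{219825}{176}\right) = - \frac{325121175}{176}$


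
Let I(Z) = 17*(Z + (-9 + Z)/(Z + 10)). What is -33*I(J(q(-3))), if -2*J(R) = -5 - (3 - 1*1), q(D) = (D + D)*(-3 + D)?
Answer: -31229/18 ≈ -1734.9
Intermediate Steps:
q(D) = 2*D*(-3 + D) (q(D) = (2*D)*(-3 + D) = 2*D*(-3 + D))
J(R) = 7/2 (J(R) = -(-5 - (3 - 1*1))/2 = -(-5 - (3 - 1))/2 = -(-5 - 1*2)/2 = -(-5 - 2)/2 = -½*(-7) = 7/2)
I(Z) = 17*Z + 17*(-9 + Z)/(10 + Z) (I(Z) = 17*(Z + (-9 + Z)/(10 + Z)) = 17*Z + 17*(-9 + Z)/(10 + Z))
-33*I(J(q(-3))) = -561*(-9 + (7/2)² + 11*(7/2))/(10 + 7/2) = -561*(-9 + 49/4 + 77/2)/27/2 = -561*2*167/(27*4) = -33*2839/54 = -31229/18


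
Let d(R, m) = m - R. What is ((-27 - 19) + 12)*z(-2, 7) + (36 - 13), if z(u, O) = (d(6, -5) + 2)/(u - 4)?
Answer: -28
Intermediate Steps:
z(u, O) = -9/(-4 + u) (z(u, O) = ((-5 - 1*6) + 2)/(u - 4) = ((-5 - 6) + 2)/(-4 + u) = (-11 + 2)/(-4 + u) = -9/(-4 + u))
((-27 - 19) + 12)*z(-2, 7) + (36 - 13) = ((-27 - 19) + 12)*(-9/(-4 - 2)) + (36 - 13) = (-46 + 12)*(-9/(-6)) + 23 = -(-306)*(-1)/6 + 23 = -34*3/2 + 23 = -51 + 23 = -28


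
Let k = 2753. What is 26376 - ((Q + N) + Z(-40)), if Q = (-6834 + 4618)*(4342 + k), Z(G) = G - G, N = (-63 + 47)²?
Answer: 15748640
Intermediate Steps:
N = 256 (N = (-16)² = 256)
Z(G) = 0
Q = -15722520 (Q = (-6834 + 4618)*(4342 + 2753) = -2216*7095 = -15722520)
26376 - ((Q + N) + Z(-40)) = 26376 - ((-15722520 + 256) + 0) = 26376 - (-15722264 + 0) = 26376 - 1*(-15722264) = 26376 + 15722264 = 15748640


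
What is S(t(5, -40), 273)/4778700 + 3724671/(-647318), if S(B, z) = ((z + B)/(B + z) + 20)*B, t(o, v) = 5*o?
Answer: -118658303105/20622256844 ≈ -5.7539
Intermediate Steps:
S(B, z) = 21*B (S(B, z) = ((B + z)/(B + z) + 20)*B = (1 + 20)*B = 21*B)
S(t(5, -40), 273)/4778700 + 3724671/(-647318) = (21*(5*5))/4778700 + 3724671/(-647318) = (21*25)*(1/4778700) + 3724671*(-1/647318) = 525*(1/4778700) - 3724671/647318 = 7/63716 - 3724671/647318 = -118658303105/20622256844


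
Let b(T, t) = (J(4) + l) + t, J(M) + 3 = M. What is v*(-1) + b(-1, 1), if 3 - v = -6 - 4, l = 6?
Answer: -5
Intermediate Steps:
J(M) = -3 + M
b(T, t) = 7 + t (b(T, t) = ((-3 + 4) + 6) + t = (1 + 6) + t = 7 + t)
v = 13 (v = 3 - (-6 - 4) = 3 - 1*(-10) = 3 + 10 = 13)
v*(-1) + b(-1, 1) = 13*(-1) + (7 + 1) = -13 + 8 = -5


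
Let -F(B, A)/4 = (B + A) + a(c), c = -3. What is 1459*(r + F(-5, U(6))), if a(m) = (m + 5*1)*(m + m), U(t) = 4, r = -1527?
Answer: -2152025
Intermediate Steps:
a(m) = 2*m*(5 + m) (a(m) = (m + 5)*(2*m) = (5 + m)*(2*m) = 2*m*(5 + m))
F(B, A) = 48 - 4*A - 4*B (F(B, A) = -4*((B + A) + 2*(-3)*(5 - 3)) = -4*((A + B) + 2*(-3)*2) = -4*((A + B) - 12) = -4*(-12 + A + B) = 48 - 4*A - 4*B)
1459*(r + F(-5, U(6))) = 1459*(-1527 + (48 - 4*4 - 4*(-5))) = 1459*(-1527 + (48 - 16 + 20)) = 1459*(-1527 + 52) = 1459*(-1475) = -2152025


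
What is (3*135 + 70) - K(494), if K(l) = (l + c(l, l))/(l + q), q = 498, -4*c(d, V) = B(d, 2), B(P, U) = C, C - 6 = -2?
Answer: 470707/992 ≈ 474.50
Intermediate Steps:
C = 4 (C = 6 - 2 = 4)
B(P, U) = 4
c(d, V) = -1 (c(d, V) = -¼*4 = -1)
K(l) = (-1 + l)/(498 + l) (K(l) = (l - 1)/(l + 498) = (-1 + l)/(498 + l))
(3*135 + 70) - K(494) = (3*135 + 70) - (-1 + 494)/(498 + 494) = (405 + 70) - 493/992 = 475 - 493/992 = 470707/992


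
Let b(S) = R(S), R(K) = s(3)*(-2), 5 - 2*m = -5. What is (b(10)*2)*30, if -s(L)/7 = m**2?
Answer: 21000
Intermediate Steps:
m = 5 (m = 5/2 - 1/2*(-5) = 5/2 + 5/2 = 5)
s(L) = -175 (s(L) = -7*5**2 = -7*25 = -175)
R(K) = 350 (R(K) = -175*(-2) = 350)
b(S) = 350
(b(10)*2)*30 = (350*2)*30 = 700*30 = 21000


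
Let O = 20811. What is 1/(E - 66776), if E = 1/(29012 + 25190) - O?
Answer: -54202/4747390573 ≈ -1.1417e-5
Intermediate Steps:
E = -1127997821/54202 (E = 1/(29012 + 25190) - 1*20811 = 1/54202 - 20811 = -1127997821/54202 ≈ -20811.)
1/(E - 66776) = 1/(-1127997821/54202 - 66776) = 1/(-4747390573/54202) = -54202/4747390573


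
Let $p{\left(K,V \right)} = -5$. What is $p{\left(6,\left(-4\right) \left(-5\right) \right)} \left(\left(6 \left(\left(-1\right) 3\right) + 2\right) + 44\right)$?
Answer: $-140$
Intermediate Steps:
$p{\left(6,\left(-4\right) \left(-5\right) \right)} \left(\left(6 \left(\left(-1\right) 3\right) + 2\right) + 44\right) = - 5 \left(\left(6 \left(\left(-1\right) 3\right) + 2\right) + 44\right) = - 5 \left(\left(6 \left(-3\right) + 2\right) + 44\right) = - 5 \left(\left(-18 + 2\right) + 44\right) = - 5 \left(-16 + 44\right) = \left(-5\right) 28 = -140$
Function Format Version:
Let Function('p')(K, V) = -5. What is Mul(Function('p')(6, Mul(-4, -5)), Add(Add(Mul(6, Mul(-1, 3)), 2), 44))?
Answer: -140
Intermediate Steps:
Mul(Function('p')(6, Mul(-4, -5)), Add(Add(Mul(6, Mul(-1, 3)), 2), 44)) = Mul(-5, Add(Add(Mul(6, Mul(-1, 3)), 2), 44)) = Mul(-5, Add(Add(Mul(6, -3), 2), 44)) = Mul(-5, Add(Add(-18, 2), 44)) = Mul(-5, Add(-16, 44)) = Mul(-5, 28) = -140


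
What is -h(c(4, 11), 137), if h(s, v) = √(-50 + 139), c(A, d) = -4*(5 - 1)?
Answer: -√89 ≈ -9.4340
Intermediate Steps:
c(A, d) = -16 (c(A, d) = -4*4 = -16)
h(s, v) = √89
-h(c(4, 11), 137) = -√89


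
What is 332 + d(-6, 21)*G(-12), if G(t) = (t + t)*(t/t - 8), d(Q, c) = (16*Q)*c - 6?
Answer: -339364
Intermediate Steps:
d(Q, c) = -6 + 16*Q*c (d(Q, c) = 16*Q*c - 6 = -6 + 16*Q*c)
G(t) = -14*t (G(t) = (2*t)*(1 - 8) = (2*t)*(-7) = -14*t)
332 + d(-6, 21)*G(-12) = 332 + (-6 + 16*(-6)*21)*(-14*(-12)) = 332 + (-6 - 2016)*168 = 332 - 2022*168 = 332 - 339696 = -339364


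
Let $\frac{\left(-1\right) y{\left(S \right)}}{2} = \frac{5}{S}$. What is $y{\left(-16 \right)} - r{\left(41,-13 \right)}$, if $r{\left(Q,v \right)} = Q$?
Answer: $- \frac{323}{8} \approx -40.375$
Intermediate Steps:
$y{\left(S \right)} = - \frac{10}{S}$ ($y{\left(S \right)} = - 2 \frac{5}{S} = - \frac{10}{S}$)
$y{\left(-16 \right)} - r{\left(41,-13 \right)} = - \frac{10}{-16} - 41 = \left(-10\right) \left(- \frac{1}{16}\right) - 41 = \frac{5}{8} - 41 = - \frac{323}{8}$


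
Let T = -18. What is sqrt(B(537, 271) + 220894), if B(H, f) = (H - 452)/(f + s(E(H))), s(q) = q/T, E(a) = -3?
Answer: 2*sqrt(146183935774)/1627 ≈ 469.99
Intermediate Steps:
s(q) = -q/18 (s(q) = q/(-18) = q*(-1/18) = -q/18)
B(H, f) = (-452 + H)/(1/6 + f) (B(H, f) = (H - 452)/(f - 1/18*(-3)) = (-452 + H)/(f + 1/6) = (-452 + H)/(1/6 + f))
sqrt(B(537, 271) + 220894) = sqrt(6*(-452 + 537)/(1 + 6*271) + 220894) = sqrt(6*85/(1 + 1626) + 220894) = sqrt(6*85/1627 + 220894) = sqrt(6*(1/1627)*85 + 220894) = sqrt(510/1627 + 220894) = sqrt(359395048/1627) = 2*sqrt(146183935774)/1627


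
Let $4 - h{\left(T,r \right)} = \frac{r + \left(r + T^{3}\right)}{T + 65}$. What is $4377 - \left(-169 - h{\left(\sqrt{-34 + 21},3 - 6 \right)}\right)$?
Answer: $\frac{1483343}{326} + \frac{839 i \sqrt{13}}{4238} \approx 4550.1 + 0.71379 i$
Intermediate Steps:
$h{\left(T,r \right)} = 4 - \frac{T^{3} + 2 r}{65 + T}$ ($h{\left(T,r \right)} = 4 - \frac{r + \left(r + T^{3}\right)}{T + 65} = 4 - \frac{T^{3} + 2 r}{65 + T}$)
$4377 - \left(-169 - h{\left(\sqrt{-34 + 21},3 - 6 \right)}\right) = 4377 - \left(-169 - \frac{260 - \left(\sqrt{-34 + 21}\right)^{3} - 2 \left(3 - 6\right) + 4 \sqrt{-34 + 21}}{65 + \sqrt{-34 + 21}}\right) = 4377 - \left(-169 - \frac{260 - \left(\sqrt{-13}\right)^{3} - 2 \left(3 - 6\right) + 4 \sqrt{-13}}{65 + \sqrt{-13}}\right) = 4377 - \left(-169 - \frac{260 - \left(i \sqrt{13}\right)^{3} - -6 + 4 i \sqrt{13}}{65 + i \sqrt{13}}\right) = 4377 - \left(-169 - \frac{260 - - 13 i \sqrt{13} + 6 + 4 i \sqrt{13}}{65 + i \sqrt{13}}\right) = 4377 - \left(-169 - \frac{260 + 13 i \sqrt{13} + 6 + 4 i \sqrt{13}}{65 + i \sqrt{13}}\right) = 4377 - \left(-169 - \frac{266 + 17 i \sqrt{13}}{65 + i \sqrt{13}}\right) = 4377 + \left(169 + \frac{266 + 17 i \sqrt{13}}{65 + i \sqrt{13}}\right) = 4546 + \frac{266 + 17 i \sqrt{13}}{65 + i \sqrt{13}}$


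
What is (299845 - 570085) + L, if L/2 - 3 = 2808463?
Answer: 5346692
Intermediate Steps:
L = 5616932 (L = 6 + 2*2808463 = 6 + 5616926 = 5616932)
(299845 - 570085) + L = (299845 - 570085) + 5616932 = -270240 + 5616932 = 5346692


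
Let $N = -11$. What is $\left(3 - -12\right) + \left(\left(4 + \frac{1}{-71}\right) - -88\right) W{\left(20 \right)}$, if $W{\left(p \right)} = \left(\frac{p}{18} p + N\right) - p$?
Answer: $- \frac{168788}{213} \approx -792.43$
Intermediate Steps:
$W{\left(p \right)} = -11 - p + \frac{p^{2}}{18}$ ($W{\left(p \right)} = \left(\frac{p}{18} p - 11\right) - p = \left(\frac{p^{2}}{18} - 11\right) - p = \left(-11 + \frac{p^{2}}{18}\right) - p = -11 - p + \frac{p^{2}}{18}$)
$\left(3 - -12\right) + \left(\left(4 + \frac{1}{-71}\right) - -88\right) W{\left(20 \right)} = \left(3 - -12\right) + \left(\left(4 + \frac{1}{-71}\right) - -88\right) \left(-11 - 20 + \frac{20^{2}}{18}\right) = \left(3 + 12\right) + \left(\left(4 - \frac{1}{71}\right) + 88\right) \left(-11 - 20 + \frac{1}{18} \cdot 400\right) = 15 + \left(\frac{283}{71} + 88\right) \left(-11 - 20 + \frac{200}{9}\right) = 15 + \frac{6531}{71} \left(- \frac{79}{9}\right) = 15 - \frac{171983}{213} = - \frac{168788}{213}$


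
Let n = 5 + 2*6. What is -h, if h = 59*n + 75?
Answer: -1078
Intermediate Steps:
n = 17 (n = 5 + 12 = 17)
h = 1078 (h = 59*17 + 75 = 1003 + 75 = 1078)
-h = -1*1078 = -1078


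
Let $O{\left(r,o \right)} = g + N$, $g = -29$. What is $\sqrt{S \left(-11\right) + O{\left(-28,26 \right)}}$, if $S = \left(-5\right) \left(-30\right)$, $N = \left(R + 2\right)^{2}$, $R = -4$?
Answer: $5 i \sqrt{67} \approx 40.927 i$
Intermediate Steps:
$N = 4$ ($N = \left(-4 + 2\right)^{2} = \left(-2\right)^{2} = 4$)
$O{\left(r,o \right)} = -25$ ($O{\left(r,o \right)} = -29 + 4 = -25$)
$S = 150$
$\sqrt{S \left(-11\right) + O{\left(-28,26 \right)}} = \sqrt{150 \left(-11\right) - 25} = \sqrt{-1650 - 25} = \sqrt{-1675} = 5 i \sqrt{67}$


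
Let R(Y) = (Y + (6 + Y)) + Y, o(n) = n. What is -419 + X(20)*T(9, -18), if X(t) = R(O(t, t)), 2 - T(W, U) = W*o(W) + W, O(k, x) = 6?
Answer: -2531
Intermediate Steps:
T(W, U) = 2 - W - W² (T(W, U) = 2 - (W*W + W) = 2 - (W² + W) = 2 - (W + W²) = 2 + (-W - W²) = 2 - W - W²)
R(Y) = 6 + 3*Y (R(Y) = (6 + 2*Y) + Y = 6 + 3*Y)
X(t) = 24 (X(t) = 6 + 3*6 = 6 + 18 = 24)
-419 + X(20)*T(9, -18) = -419 + 24*(2 - 1*9 - 1*9²) = -419 + 24*(2 - 9 - 1*81) = -419 + 24*(2 - 9 - 81) = -419 + 24*(-88) = -419 - 2112 = -2531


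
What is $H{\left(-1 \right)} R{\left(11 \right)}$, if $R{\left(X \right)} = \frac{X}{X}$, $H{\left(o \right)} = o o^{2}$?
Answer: $-1$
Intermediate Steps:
$H{\left(o \right)} = o^{3}$
$R{\left(X \right)} = 1$
$H{\left(-1 \right)} R{\left(11 \right)} = \left(-1\right)^{3} \cdot 1 = \left(-1\right) 1 = -1$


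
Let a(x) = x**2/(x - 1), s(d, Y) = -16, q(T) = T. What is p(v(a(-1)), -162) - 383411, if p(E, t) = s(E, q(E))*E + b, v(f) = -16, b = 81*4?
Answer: -382831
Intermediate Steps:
b = 324
a(x) = x**2/(-1 + x)
p(E, t) = 324 - 16*E (p(E, t) = -16*E + 324 = 324 - 16*E)
p(v(a(-1)), -162) - 383411 = (324 - 16*(-16)) - 383411 = (324 + 256) - 383411 = 580 - 383411 = -382831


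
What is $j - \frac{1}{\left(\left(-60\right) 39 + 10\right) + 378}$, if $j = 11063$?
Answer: $\frac{21594977}{1952} \approx 11063.0$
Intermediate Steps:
$j - \frac{1}{\left(\left(-60\right) 39 + 10\right) + 378} = 11063 - \frac{1}{\left(\left(-60\right) 39 + 10\right) + 378} = 11063 - \frac{1}{\left(-2340 + 10\right) + 378} = 11063 - \frac{1}{-2330 + 378} = 11063 - \frac{1}{-1952} = 11063 - - \frac{1}{1952} = 11063 + \frac{1}{1952} = \frac{21594977}{1952}$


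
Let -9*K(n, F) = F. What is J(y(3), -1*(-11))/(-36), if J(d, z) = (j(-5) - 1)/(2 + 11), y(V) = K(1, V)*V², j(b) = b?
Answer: 1/78 ≈ 0.012821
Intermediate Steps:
K(n, F) = -F/9
y(V) = -V³/9 (y(V) = (-V/9)*V² = -V³/9)
J(d, z) = -6/13 (J(d, z) = (-5 - 1)/(2 + 11) = -6/13)
J(y(3), -1*(-11))/(-36) = -6/13/(-36) = -6/13*(-1/36) = 1/78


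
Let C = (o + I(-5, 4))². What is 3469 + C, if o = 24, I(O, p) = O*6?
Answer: 3505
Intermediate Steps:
I(O, p) = 6*O
C = 36 (C = (24 + 6*(-5))² = (24 - 30)² = (-6)² = 36)
3469 + C = 3469 + 36 = 3505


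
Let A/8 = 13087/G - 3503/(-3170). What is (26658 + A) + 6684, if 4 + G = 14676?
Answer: 96967967283/2906890 ≈ 33358.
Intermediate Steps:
G = 14672 (G = -4 + 14676 = 14672)
A = 46440903/2906890 (A = 8*(13087/14672 - 3503/(-3170)) = 8*(13087*(1/14672) - 3503*(-1/3170)) = 8*(13087/14672 + 3503/3170) = 8*(46440903/23255120) = 46440903/2906890 ≈ 15.976)
(26658 + A) + 6684 = (26658 + 46440903/2906890) + 6684 = 77538314523/2906890 + 6684 = 96967967283/2906890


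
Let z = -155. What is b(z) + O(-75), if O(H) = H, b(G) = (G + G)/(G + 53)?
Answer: -3670/51 ≈ -71.961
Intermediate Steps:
b(G) = 2*G/(53 + G) (b(G) = (2*G)/(53 + G) = 2*G/(53 + G))
b(z) + O(-75) = 2*(-155)/(53 - 155) - 75 = 2*(-155)/(-102) - 75 = 2*(-155)*(-1/102) - 75 = 155/51 - 75 = -3670/51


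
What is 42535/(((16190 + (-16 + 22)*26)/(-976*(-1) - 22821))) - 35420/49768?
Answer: -2890241477745/50844233 ≈ -56845.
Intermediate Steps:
42535/(((16190 + (-16 + 22)*26)/(-976*(-1) - 22821))) - 35420/49768 = 42535/(((16190 + 6*26)/(976 - 22821))) - 35420*1/49768 = 42535/(((16190 + 156)/(-21845))) - 8855/12442 = 42535/((16346*(-1/21845))) - 8855/12442 = 42535/(-16346/21845) - 8855/12442 = 42535*(-21845/16346) - 8855/12442 = -929177075/16346 - 8855/12442 = -2890241477745/50844233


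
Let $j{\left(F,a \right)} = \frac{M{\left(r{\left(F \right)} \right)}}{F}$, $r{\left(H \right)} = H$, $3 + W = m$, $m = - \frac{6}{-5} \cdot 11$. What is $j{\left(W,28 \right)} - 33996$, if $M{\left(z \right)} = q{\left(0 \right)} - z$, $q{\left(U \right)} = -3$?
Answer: $- \frac{577954}{17} \approx -33997.0$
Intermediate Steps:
$m = \frac{66}{5}$ ($m = \left(-6\right) \left(- \frac{1}{5}\right) 11 = \frac{6}{5} \cdot 11 = \frac{66}{5} \approx 13.2$)
$W = \frac{51}{5}$ ($W = -3 + \frac{66}{5} = \frac{51}{5} \approx 10.2$)
$M{\left(z \right)} = -3 - z$
$j{\left(F,a \right)} = \frac{-3 - F}{F}$
$j{\left(W,28 \right)} - 33996 = \frac{-3 - \frac{51}{5}}{\frac{51}{5}} - 33996 = \frac{5 \left(-3 - \frac{51}{5}\right)}{51} - 33996 = \frac{5}{51} \left(- \frac{66}{5}\right) - 33996 = - \frac{22}{17} - 33996 = - \frac{577954}{17}$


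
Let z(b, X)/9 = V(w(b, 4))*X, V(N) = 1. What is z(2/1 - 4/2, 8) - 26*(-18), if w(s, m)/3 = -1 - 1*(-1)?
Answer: 540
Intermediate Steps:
w(s, m) = 0 (w(s, m) = 3*(-1 - 1*(-1)) = 3*(-1 + 1) = 3*0 = 0)
z(b, X) = 9*X (z(b, X) = 9*(1*X) = 9*X)
z(2/1 - 4/2, 8) - 26*(-18) = 9*8 - 26*(-18) = 72 + 468 = 540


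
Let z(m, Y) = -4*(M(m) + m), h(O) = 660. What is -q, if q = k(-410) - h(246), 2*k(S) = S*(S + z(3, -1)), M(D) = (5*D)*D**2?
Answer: -196550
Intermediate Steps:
M(D) = 5*D**3
z(m, Y) = -20*m**3 - 4*m (z(m, Y) = -4*(5*m**3 + m) = -4*(m + 5*m**3) = -20*m**3 - 4*m)
k(S) = S*(-552 + S)/2 (k(S) = (S*(S + (-20*3**3 - 4*3)))/2 = (S*(S + (-20*27 - 12)))/2 = (S*(S + (-540 - 12)))/2 = (S*(S - 552))/2 = (S*(-552 + S))/2 = S*(-552 + S)/2)
q = 196550 (q = (1/2)*(-410)*(-552 - 410) - 1*660 = (1/2)*(-410)*(-962) - 660 = 197210 - 660 = 196550)
-q = -1*196550 = -196550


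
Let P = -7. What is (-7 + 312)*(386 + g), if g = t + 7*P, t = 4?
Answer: 104005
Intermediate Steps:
g = -45 (g = 4 + 7*(-7) = 4 - 49 = -45)
(-7 + 312)*(386 + g) = (-7 + 312)*(386 - 45) = 305*341 = 104005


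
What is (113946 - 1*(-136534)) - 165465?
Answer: 85015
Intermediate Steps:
(113946 - 1*(-136534)) - 165465 = (113946 + 136534) - 165465 = 250480 - 165465 = 85015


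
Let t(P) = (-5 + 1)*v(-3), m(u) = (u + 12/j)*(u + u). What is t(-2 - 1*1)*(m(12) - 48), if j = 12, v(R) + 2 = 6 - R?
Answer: -7392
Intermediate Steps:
v(R) = 4 - R (v(R) = -2 + (6 - R) = 4 - R)
m(u) = 2*u*(1 + u) (m(u) = (u + 12/12)*(u + u) = (u + 12*(1/12))*(2*u) = (u + 1)*(2*u) = (1 + u)*(2*u) = 2*u*(1 + u))
t(P) = -28 (t(P) = (-5 + 1)*(4 - 1*(-3)) = -4*(4 + 3) = -4*7 = -28)
t(-2 - 1*1)*(m(12) - 48) = -28*(2*12*(1 + 12) - 48) = -28*(2*12*13 - 48) = -28*(312 - 48) = -28*264 = -7392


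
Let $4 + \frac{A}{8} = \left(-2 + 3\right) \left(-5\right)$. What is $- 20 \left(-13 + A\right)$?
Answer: $1700$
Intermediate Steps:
$A = -72$ ($A = -32 + 8 \left(-2 + 3\right) \left(-5\right) = -32 + 8 \cdot 1 \left(-5\right) = -32 + 8 \left(-5\right) = -32 - 40 = -72$)
$- 20 \left(-13 + A\right) = - 20 \left(-13 - 72\right) = \left(-20\right) \left(-85\right) = 1700$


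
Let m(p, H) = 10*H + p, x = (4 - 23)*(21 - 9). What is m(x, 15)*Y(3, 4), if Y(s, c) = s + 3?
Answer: -468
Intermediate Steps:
x = -228 (x = -19*12 = -228)
m(p, H) = p + 10*H
Y(s, c) = 3 + s
m(x, 15)*Y(3, 4) = (-228 + 10*15)*(3 + 3) = (-228 + 150)*6 = -78*6 = -468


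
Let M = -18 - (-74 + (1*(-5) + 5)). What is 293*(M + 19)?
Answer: 21975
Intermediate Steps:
M = 56 (M = -18 - (-74 + (-5 + 5)) = -18 - (-74 + 0) = -18 - 1*(-74) = -18 + 74 = 56)
293*(M + 19) = 293*(56 + 19) = 293*75 = 21975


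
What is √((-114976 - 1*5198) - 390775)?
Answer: I*√510949 ≈ 714.81*I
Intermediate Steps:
√((-114976 - 1*5198) - 390775) = √((-114976 - 5198) - 390775) = √(-120174 - 390775) = √(-510949) = I*√510949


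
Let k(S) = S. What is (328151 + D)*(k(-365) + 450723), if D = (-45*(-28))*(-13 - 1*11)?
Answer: 134166602138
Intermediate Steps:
D = -30240 (D = 1260*(-13 - 11) = 1260*(-24) = -30240)
(328151 + D)*(k(-365) + 450723) = (328151 - 30240)*(-365 + 450723) = 297911*450358 = 134166602138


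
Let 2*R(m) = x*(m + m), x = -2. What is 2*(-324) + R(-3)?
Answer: -642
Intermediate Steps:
R(m) = -2*m (R(m) = (-2*(m + m))/2 = (-4*m)/2 = -2*m)
2*(-324) + R(-3) = 2*(-324) - 2*(-3) = -648 + 6 = -642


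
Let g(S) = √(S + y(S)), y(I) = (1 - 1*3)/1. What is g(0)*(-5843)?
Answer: -5843*I*√2 ≈ -8263.3*I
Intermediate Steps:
y(I) = -2 (y(I) = (1 - 3)*1 = -2*1 = -2)
g(S) = √(-2 + S) (g(S) = √(S - 2) = √(-2 + S))
g(0)*(-5843) = √(-2 + 0)*(-5843) = √(-2)*(-5843) = (I*√2)*(-5843) = -5843*I*√2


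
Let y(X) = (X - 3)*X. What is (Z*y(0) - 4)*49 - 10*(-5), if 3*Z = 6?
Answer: -146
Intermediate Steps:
Z = 2 (Z = (⅓)*6 = 2)
y(X) = X*(-3 + X) (y(X) = (-3 + X)*X = X*(-3 + X))
(Z*y(0) - 4)*49 - 10*(-5) = (2*(0*(-3 + 0)) - 4)*49 - 10*(-5) = (2*(0*(-3)) - 4)*49 + 50 = (2*0 - 4)*49 + 50 = (0 - 4)*49 + 50 = -4*49 + 50 = -196 + 50 = -146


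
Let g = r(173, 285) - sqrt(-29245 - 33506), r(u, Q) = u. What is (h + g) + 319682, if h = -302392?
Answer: 17463 - I*sqrt(62751) ≈ 17463.0 - 250.5*I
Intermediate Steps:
g = 173 - I*sqrt(62751) (g = 173 - sqrt(-29245 - 33506) = 173 - sqrt(-62751) = 173 - I*sqrt(62751) ≈ 173.0 - 250.5*I)
(h + g) + 319682 = (-302392 + (173 - I*sqrt(62751))) + 319682 = (-302219 - I*sqrt(62751)) + 319682 = 17463 - I*sqrt(62751)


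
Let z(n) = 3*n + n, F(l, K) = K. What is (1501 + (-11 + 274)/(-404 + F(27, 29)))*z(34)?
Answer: 76515232/375 ≈ 2.0404e+5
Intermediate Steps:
z(n) = 4*n
(1501 + (-11 + 274)/(-404 + F(27, 29)))*z(34) = (1501 + (-11 + 274)/(-404 + 29))*(4*34) = (1501 + 263/(-375))*136 = (1501 + 263*(-1/375))*136 = (1501 - 263/375)*136 = (562612/375)*136 = 76515232/375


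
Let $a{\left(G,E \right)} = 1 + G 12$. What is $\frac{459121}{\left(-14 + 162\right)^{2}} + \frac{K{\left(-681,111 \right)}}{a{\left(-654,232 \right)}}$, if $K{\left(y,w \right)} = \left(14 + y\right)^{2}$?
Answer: $- \frac{6142126169}{171880688} \approx -35.735$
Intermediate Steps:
$a{\left(G,E \right)} = 1 + 12 G$
$\frac{459121}{\left(-14 + 162\right)^{2}} + \frac{K{\left(-681,111 \right)}}{a{\left(-654,232 \right)}} = \frac{459121}{\left(-14 + 162\right)^{2}} + \frac{\left(14 - 681\right)^{2}}{1 + 12 \left(-654\right)} = \frac{459121}{148^{2}} + \frac{\left(-667\right)^{2}}{1 - 7848} = \frac{459121}{21904} + \frac{444889}{-7847} = 459121 \cdot \frac{1}{21904} + 444889 \left(- \frac{1}{7847}\right) = \frac{459121}{21904} - \frac{444889}{7847} = - \frac{6142126169}{171880688}$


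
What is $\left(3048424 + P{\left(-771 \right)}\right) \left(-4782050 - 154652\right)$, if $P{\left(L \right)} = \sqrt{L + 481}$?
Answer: $-15049160857648 - 4936702 i \sqrt{290} \approx -1.5049 \cdot 10^{13} - 8.4069 \cdot 10^{7} i$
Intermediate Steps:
$P{\left(L \right)} = \sqrt{481 + L}$
$\left(3048424 + P{\left(-771 \right)}\right) \left(-4782050 - 154652\right) = \left(3048424 + \sqrt{481 - 771}\right) \left(-4782050 - 154652\right) = \left(3048424 + \sqrt{-290}\right) \left(-4936702\right) = \left(3048424 + i \sqrt{290}\right) \left(-4936702\right) = -15049160857648 - 4936702 i \sqrt{290}$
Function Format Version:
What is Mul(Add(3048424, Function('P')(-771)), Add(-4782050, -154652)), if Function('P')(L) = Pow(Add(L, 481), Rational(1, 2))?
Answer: Add(-15049160857648, Mul(-4936702, I, Pow(290, Rational(1, 2)))) ≈ Add(-1.5049e+13, Mul(-8.4069e+7, I))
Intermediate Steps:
Function('P')(L) = Pow(Add(481, L), Rational(1, 2))
Mul(Add(3048424, Function('P')(-771)), Add(-4782050, -154652)) = Mul(Add(3048424, Pow(Add(481, -771), Rational(1, 2))), Add(-4782050, -154652)) = Mul(Add(3048424, Pow(-290, Rational(1, 2))), -4936702) = Mul(Add(3048424, Mul(I, Pow(290, Rational(1, 2)))), -4936702) = Add(-15049160857648, Mul(-4936702, I, Pow(290, Rational(1, 2))))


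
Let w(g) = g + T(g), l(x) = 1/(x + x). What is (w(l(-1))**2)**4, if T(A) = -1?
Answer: 6561/256 ≈ 25.629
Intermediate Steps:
l(x) = 1/(2*x)
w(g) = -1 + g (w(g) = g - 1 = -1 + g)
(w(l(-1))**2)**4 = ((-1 + (1/2)/(-1))**2)**4 = ((-1 + (1/2)*(-1))**2)**4 = ((-1 - 1/2)**2)**4 = ((-3/2)**2)**4 = (9/4)**4 = 6561/256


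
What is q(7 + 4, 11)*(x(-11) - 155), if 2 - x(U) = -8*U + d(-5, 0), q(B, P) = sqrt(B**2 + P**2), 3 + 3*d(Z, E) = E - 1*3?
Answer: -2629*sqrt(2) ≈ -3718.0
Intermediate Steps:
d(Z, E) = -2 + E/3 (d(Z, E) = -1 + (E - 1*3)/3 = -1 + (E - 3)/3 = -1 + (-3 + E)/3 = -1 + (-1 + E/3) = -2 + E/3)
x(U) = 4 + 8*U (x(U) = 2 - (-8*U + (-2 + (1/3)*0)) = 2 - (-8*U + (-2 + 0)) = 2 - (-8*U - 2) = 2 - (-2 - 8*U) = 2 + (2 + 8*U) = 4 + 8*U)
q(7 + 4, 11)*(x(-11) - 155) = sqrt((7 + 4)**2 + 11**2)*((4 + 8*(-11)) - 155) = sqrt(11**2 + 121)*((4 - 88) - 155) = sqrt(121 + 121)*(-84 - 155) = sqrt(242)*(-239) = (11*sqrt(2))*(-239) = -2629*sqrt(2)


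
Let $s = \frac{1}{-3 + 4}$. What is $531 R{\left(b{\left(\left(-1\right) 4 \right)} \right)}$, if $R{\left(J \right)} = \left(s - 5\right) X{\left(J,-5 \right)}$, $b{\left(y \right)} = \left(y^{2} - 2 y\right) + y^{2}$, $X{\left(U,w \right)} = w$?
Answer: $10620$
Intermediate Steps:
$s = 1$ ($s = 1^{-1} = 1$)
$b{\left(y \right)} = - 2 y + 2 y^{2}$
$R{\left(J \right)} = 20$ ($R{\left(J \right)} = \left(1 - 5\right) \left(-5\right) = \left(-4\right) \left(-5\right) = 20$)
$531 R{\left(b{\left(\left(-1\right) 4 \right)} \right)} = 531 \cdot 20 = 10620$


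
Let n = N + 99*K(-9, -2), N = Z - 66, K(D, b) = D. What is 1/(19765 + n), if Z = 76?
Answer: 1/18884 ≈ 5.2955e-5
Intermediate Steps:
N = 10 (N = 76 - 66 = 10)
n = -881 (n = 10 + 99*(-9) = 10 - 891 = -881)
1/(19765 + n) = 1/(19765 - 881) = 1/18884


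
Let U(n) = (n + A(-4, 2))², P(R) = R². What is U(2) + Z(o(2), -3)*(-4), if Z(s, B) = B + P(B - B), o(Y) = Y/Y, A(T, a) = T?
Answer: 16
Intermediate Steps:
o(Y) = 1
Z(s, B) = B (Z(s, B) = B + (B - B)² = B + 0² = B + 0 = B)
U(n) = (-4 + n)² (U(n) = (n - 4)² = (-4 + n)²)
U(2) + Z(o(2), -3)*(-4) = (-4 + 2)² - 3*(-4) = (-2)² + 12 = 4 + 12 = 16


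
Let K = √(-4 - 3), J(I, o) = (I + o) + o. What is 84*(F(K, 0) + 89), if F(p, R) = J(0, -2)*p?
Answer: 7476 - 336*I*√7 ≈ 7476.0 - 888.97*I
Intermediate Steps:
J(I, o) = I + 2*o
K = I*√7 (K = √(-7) = I*√7 ≈ 2.6458*I)
F(p, R) = -4*p (F(p, R) = (0 + 2*(-2))*p = (0 - 4)*p = -4*p)
84*(F(K, 0) + 89) = 84*(-4*I*√7 + 89) = 84*(89 - 4*I*√7) = 7476 - 336*I*√7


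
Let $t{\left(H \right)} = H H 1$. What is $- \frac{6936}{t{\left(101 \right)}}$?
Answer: $- \frac{6936}{10201} \approx -0.67993$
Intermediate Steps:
$t{\left(H \right)} = H^{2}$ ($t{\left(H \right)} = H^{2} \cdot 1 = H^{2}$)
$- \frac{6936}{t{\left(101 \right)}} = - \frac{6936}{101^{2}} = - \frac{6936}{10201}$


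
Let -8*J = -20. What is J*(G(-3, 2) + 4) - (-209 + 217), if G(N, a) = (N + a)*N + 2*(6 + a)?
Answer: 99/2 ≈ 49.500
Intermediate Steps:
J = 5/2 (J = -1/8*(-20) = 5/2 ≈ 2.5000)
G(N, a) = 12 + 2*a + N*(N + a) (G(N, a) = N*(N + a) + (12 + 2*a) = 12 + 2*a + N*(N + a))
J*(G(-3, 2) + 4) - (-209 + 217) = 5*((12 + (-3)**2 + 2*2 - 3*2) + 4)/2 - (-209 + 217) = 5*((12 + 9 + 4 - 6) + 4)/2 - 1*8 = 5*(19 + 4)/2 - 8 = (5/2)*23 - 8 = 115/2 - 8 = 99/2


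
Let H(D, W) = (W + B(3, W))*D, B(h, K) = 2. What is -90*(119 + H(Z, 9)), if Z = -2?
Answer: -8730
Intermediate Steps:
H(D, W) = D*(2 + W) (H(D, W) = (W + 2)*D = (2 + W)*D = D*(2 + W))
-90*(119 + H(Z, 9)) = -90*(119 - 2*(2 + 9)) = -90*(119 - 2*11) = -90*(119 - 22) = -90*97 = -8730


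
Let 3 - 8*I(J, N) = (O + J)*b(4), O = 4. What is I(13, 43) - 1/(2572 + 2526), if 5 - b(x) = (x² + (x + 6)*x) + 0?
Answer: 1108813/10196 ≈ 108.75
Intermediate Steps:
b(x) = 5 - x² - x*(6 + x) (b(x) = 5 - ((x² + (x + 6)*x) + 0) = 5 - ((x² + (6 + x)*x) + 0) = 5 - ((x² + x*(6 + x)) + 0) = 5 - (x² + x*(6 + x)) = 5 + (-x² - x*(6 + x)) = 5 - x² - x*(6 + x))
I(J, N) = 207/8 + 51*J/8 (I(J, N) = 3/8 - (4 + J)*(5 - 6*4 - 2*4²)/8 = 3/8 - (4 + J)*(5 - 24 - 2*16)/8 = 3/8 - (4 + J)*(5 - 24 - 32)/8 = 3/8 - (4 + J)*(-51)/8 = 3/8 - (-204 - 51*J)/8 = 3/8 + (51/2 + 51*J/8) = 207/8 + 51*J/8)
I(13, 43) - 1/(2572 + 2526) = (207/8 + (51/8)*13) - 1/(2572 + 2526) = (207/8 + 663/8) - 1/5098 = 435/4 - 1*1/5098 = 435/4 - 1/5098 = 1108813/10196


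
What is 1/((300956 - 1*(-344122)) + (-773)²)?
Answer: 1/1242607 ≈ 8.0476e-7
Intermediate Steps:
1/((300956 - 1*(-344122)) + (-773)²) = 1/((300956 + 344122) + 597529) = 1/(645078 + 597529) = 1/1242607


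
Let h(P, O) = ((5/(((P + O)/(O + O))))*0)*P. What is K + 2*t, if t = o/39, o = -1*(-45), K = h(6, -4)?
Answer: 30/13 ≈ 2.3077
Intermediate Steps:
h(P, O) = 0 (h(P, O) = ((5/(((O + P)/((2*O)))))*0)*P = ((5/(((O + P)*(1/(2*O)))))*0)*P = ((5/(((O + P)/(2*O))))*0)*P = ((5*(2*O/(O + P)))*0)*P = ((10*O/(O + P))*0)*P = 0*P = 0)
K = 0
o = 45
t = 15/13 (t = 45/39 = 45*(1/39) = 15/13 ≈ 1.1538)
K + 2*t = 0 + 2*(15/13) = 0 + 30/13 = 30/13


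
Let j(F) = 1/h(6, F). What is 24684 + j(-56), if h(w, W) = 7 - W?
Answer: 1555093/63 ≈ 24684.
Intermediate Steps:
j(F) = 1/(7 - F)
24684 + j(-56) = 24684 - 1/(-7 - 56) = 24684 - 1/(-63) = 24684 - 1*(-1/63) = 24684 + 1/63 = 1555093/63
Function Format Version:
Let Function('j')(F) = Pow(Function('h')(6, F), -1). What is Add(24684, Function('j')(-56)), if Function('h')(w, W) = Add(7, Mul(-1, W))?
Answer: Rational(1555093, 63) ≈ 24684.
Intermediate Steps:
Function('j')(F) = Pow(Add(7, Mul(-1, F)), -1)
Add(24684, Function('j')(-56)) = Add(24684, Mul(-1, Pow(Add(-7, -56), -1))) = Add(24684, Mul(-1, Pow(-63, -1))) = Add(24684, Mul(-1, Rational(-1, 63))) = Add(24684, Rational(1, 63)) = Rational(1555093, 63)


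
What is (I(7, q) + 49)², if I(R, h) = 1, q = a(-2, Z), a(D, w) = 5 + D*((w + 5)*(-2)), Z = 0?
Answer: 2500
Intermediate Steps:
a(D, w) = 5 + D*(-10 - 2*w) (a(D, w) = 5 + D*((5 + w)*(-2)) = 5 + D*(-10 - 2*w))
q = 25 (q = 5 - 10*(-2) - 2*(-2)*0 = 5 + 20 + 0 = 25)
(I(7, q) + 49)² = (1 + 49)² = 50² = 2500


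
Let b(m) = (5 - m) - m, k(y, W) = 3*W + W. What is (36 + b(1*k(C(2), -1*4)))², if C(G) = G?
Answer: 5329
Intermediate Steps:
k(y, W) = 4*W
b(m) = 5 - 2*m
(36 + b(1*k(C(2), -1*4)))² = (36 + (5 - 2*4*(-1*4)))² = (36 + (5 - 2*4*(-4)))² = (36 + (5 - 2*(-16)))² = (36 + (5 + 32))² = (36 + 37)² = 73² = 5329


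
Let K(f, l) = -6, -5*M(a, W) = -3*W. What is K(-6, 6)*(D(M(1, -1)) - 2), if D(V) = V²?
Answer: 246/25 ≈ 9.8400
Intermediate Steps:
M(a, W) = 3*W/5 (M(a, W) = -(-3)*W/5 = 3*W/5)
K(-6, 6)*(D(M(1, -1)) - 2) = -6*(((⅗)*(-1))² - 2) = -6*((-⅗)² - 2) = -6*(9/25 - 2) = -6*(-41/25) = 246/25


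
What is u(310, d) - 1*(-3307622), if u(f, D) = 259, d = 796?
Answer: 3307881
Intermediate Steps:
u(310, d) - 1*(-3307622) = 259 - 1*(-3307622) = 259 + 3307622 = 3307881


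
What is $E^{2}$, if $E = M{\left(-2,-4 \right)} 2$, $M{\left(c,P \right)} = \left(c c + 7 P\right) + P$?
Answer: $3136$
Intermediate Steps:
$M{\left(c,P \right)} = c^{2} + 8 P$ ($M{\left(c,P \right)} = \left(c^{2} + 7 P\right) + P = c^{2} + 8 P$)
$E = -56$ ($E = \left(\left(-2\right)^{2} + 8 \left(-4\right)\right) 2 = \left(4 - 32\right) 2 = \left(-28\right) 2 = -56$)
$E^{2} = \left(-56\right)^{2} = 3136$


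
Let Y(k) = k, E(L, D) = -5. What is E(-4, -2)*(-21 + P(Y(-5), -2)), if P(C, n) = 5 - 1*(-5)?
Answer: 55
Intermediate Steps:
P(C, n) = 10 (P(C, n) = 5 + 5 = 10)
E(-4, -2)*(-21 + P(Y(-5), -2)) = -5*(-21 + 10) = -5*(-11) = 55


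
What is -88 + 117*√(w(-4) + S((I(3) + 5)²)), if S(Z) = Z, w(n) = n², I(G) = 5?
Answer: -88 + 234*√29 ≈ 1172.1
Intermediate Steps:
-88 + 117*√(w(-4) + S((I(3) + 5)²)) = -88 + 117*√((-4)² + (5 + 5)²) = -88 + 117*√(16 + 10²) = -88 + 117*√(16 + 100) = -88 + 117*√116 = -88 + 117*(2*√29) = -88 + 234*√29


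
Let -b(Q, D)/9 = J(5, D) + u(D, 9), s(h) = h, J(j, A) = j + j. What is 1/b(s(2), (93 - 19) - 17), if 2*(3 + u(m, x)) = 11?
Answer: -2/225 ≈ -0.0088889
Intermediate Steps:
u(m, x) = 5/2 (u(m, x) = -3 + (½)*11 = -3 + 11/2 = 5/2)
J(j, A) = 2*j
b(Q, D) = -225/2 (b(Q, D) = -9*(2*5 + 5/2) = -9*(10 + 5/2) = -9*25/2 = -225/2)
1/b(s(2), (93 - 19) - 17) = 1/(-225/2) = -2/225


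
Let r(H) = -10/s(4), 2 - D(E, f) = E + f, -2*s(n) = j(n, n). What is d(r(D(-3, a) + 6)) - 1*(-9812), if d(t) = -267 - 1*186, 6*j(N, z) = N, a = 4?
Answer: 9359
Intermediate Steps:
j(N, z) = N/6
s(n) = -n/12
D(E, f) = 2 - E - f (D(E, f) = 2 - (E + f) = 2 + (-E - f) = 2 - E - f)
r(H) = 30 (r(H) = -10/((-1/12*4)) = -10/(-⅓) = -10*(-3) = 30)
d(t) = -453 (d(t) = -267 - 186 = -453)
d(r(D(-3, a) + 6)) - 1*(-9812) = -453 - 1*(-9812) = -453 + 9812 = 9359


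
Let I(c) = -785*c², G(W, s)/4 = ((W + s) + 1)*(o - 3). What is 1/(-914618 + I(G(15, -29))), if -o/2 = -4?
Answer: -1/53980618 ≈ -1.8525e-8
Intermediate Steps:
o = 8 (o = -2*(-4) = 8)
G(W, s) = 20 + 20*W + 20*s (G(W, s) = 4*(((W + s) + 1)*(8 - 3)) = 4*((1 + W + s)*5) = 4*(5 + 5*W + 5*s) = 20 + 20*W + 20*s)
1/(-914618 + I(G(15, -29))) = 1/(-914618 - 785*(20 + 20*15 + 20*(-29))²) = 1/(-914618 - 785*(20 + 300 - 580)²) = 1/(-914618 - 785*(-260)²) = 1/(-914618 - 785*67600) = 1/(-914618 - 53066000) = 1/(-53980618) = -1/53980618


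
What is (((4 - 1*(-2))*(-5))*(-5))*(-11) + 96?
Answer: -1554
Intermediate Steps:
(((4 - 1*(-2))*(-5))*(-5))*(-11) + 96 = (((4 + 2)*(-5))*(-5))*(-11) + 96 = ((6*(-5))*(-5))*(-11) + 96 = -30*(-5)*(-11) + 96 = 150*(-11) + 96 = -1650 + 96 = -1554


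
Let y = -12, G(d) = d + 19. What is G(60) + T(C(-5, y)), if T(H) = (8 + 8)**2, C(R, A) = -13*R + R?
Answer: 335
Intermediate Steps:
G(d) = 19 + d
C(R, A) = -12*R
T(H) = 256 (T(H) = 16**2 = 256)
G(60) + T(C(-5, y)) = (19 + 60) + 256 = 79 + 256 = 335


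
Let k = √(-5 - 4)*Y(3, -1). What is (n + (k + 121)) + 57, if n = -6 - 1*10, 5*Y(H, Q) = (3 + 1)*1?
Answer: 162 + 12*I/5 ≈ 162.0 + 2.4*I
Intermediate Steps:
Y(H, Q) = ⅘ (Y(H, Q) = ((3 + 1)*1)/5 = (4*1)/5 = (⅕)*4 = ⅘)
k = 12*I/5 (k = √(-5 - 4)*(⅘) = √(-9)*(⅘) = (3*I)*(⅘) = 12*I/5 ≈ 2.4*I)
n = -16 (n = -6 - 10 = -16)
(n + (k + 121)) + 57 = (-16 + (12*I/5 + 121)) + 57 = (-16 + (121 + 12*I/5)) + 57 = (105 + 12*I/5) + 57 = 162 + 12*I/5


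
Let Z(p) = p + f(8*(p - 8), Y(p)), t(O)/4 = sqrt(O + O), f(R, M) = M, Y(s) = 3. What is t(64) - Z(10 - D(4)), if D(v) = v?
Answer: -9 + 32*sqrt(2) ≈ 36.255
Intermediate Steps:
t(O) = 4*sqrt(2)*sqrt(O) (t(O) = 4*sqrt(O + O) = 4*sqrt(2*O) = 4*(sqrt(2)*sqrt(O)) = 4*sqrt(2)*sqrt(O))
Z(p) = 3 + p (Z(p) = p + 3 = 3 + p)
t(64) - Z(10 - D(4)) = 4*sqrt(2)*sqrt(64) - (3 + (10 - 1*4)) = 4*sqrt(2)*8 - (3 + (10 - 4)) = 32*sqrt(2) - (3 + 6) = 32*sqrt(2) - 1*9 = 32*sqrt(2) - 9 = -9 + 32*sqrt(2)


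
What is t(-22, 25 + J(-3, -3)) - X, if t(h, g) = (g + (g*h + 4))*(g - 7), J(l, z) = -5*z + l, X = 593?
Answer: -23783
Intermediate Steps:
J(l, z) = l - 5*z
t(h, g) = (-7 + g)*(4 + g + g*h) (t(h, g) = (g + (4 + g*h))*(-7 + g) = (4 + g + g*h)*(-7 + g) = (-7 + g)*(4 + g + g*h))
t(-22, 25 + J(-3, -3)) - X = (-28 + (25 + (-3 - 5*(-3)))² - 3*(25 + (-3 - 5*(-3))) - 22*(25 + (-3 - 5*(-3)))² - 7*(25 + (-3 - 5*(-3)))*(-22)) - 1*593 = (-28 + (25 + (-3 + 15))² - 3*(25 + (-3 + 15)) - 22*(25 + (-3 + 15))² - 7*(25 + (-3 + 15))*(-22)) - 593 = (-28 + (25 + 12)² - 3*(25 + 12) - 22*(25 + 12)² - 7*(25 + 12)*(-22)) - 593 = (-28 + 37² - 3*37 - 22*37² - 7*37*(-22)) - 593 = (-28 + 1369 - 111 - 22*1369 + 5698) - 593 = (-28 + 1369 - 111 - 30118 + 5698) - 593 = -23190 - 593 = -23783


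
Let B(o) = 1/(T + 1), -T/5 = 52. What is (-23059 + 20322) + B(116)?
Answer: -708884/259 ≈ -2737.0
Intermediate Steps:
T = -260 (T = -5*52 = -260)
B(o) = -1/259 (B(o) = 1/(-260 + 1) = 1/(-259) = -1/259)
(-23059 + 20322) + B(116) = (-23059 + 20322) - 1/259 = -2737 - 1/259 = -708884/259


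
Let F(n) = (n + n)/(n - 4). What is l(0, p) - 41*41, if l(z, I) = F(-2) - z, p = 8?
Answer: -5041/3 ≈ -1680.3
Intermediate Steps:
F(n) = 2*n/(-4 + n) (F(n) = (2*n)/(-4 + n) = 2*n/(-4 + n))
l(z, I) = ⅔ - z (l(z, I) = 2*(-2)/(-4 - 2) - z = 2*(-2)/(-6) - z = 2*(-2)*(-⅙) - z = ⅔ - z)
l(0, p) - 41*41 = (⅔ - 1*0) - 41*41 = (⅔ + 0) - 1681 = ⅔ - 1681 = -5041/3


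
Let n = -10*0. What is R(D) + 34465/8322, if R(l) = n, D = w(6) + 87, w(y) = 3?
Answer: 34465/8322 ≈ 4.1414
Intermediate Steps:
D = 90 (D = 3 + 87 = 90)
n = 0
R(l) = 0
R(D) + 34465/8322 = 0 + 34465/8322 = 34465/8322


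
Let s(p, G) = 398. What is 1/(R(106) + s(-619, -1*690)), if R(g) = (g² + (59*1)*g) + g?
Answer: 1/17994 ≈ 5.5574e-5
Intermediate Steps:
R(g) = g² + 60*g (R(g) = (g² + 59*g) + g = g² + 60*g)
1/(R(106) + s(-619, -1*690)) = 1/(106*(60 + 106) + 398) = 1/(106*166 + 398) = 1/(17596 + 398) = 1/17994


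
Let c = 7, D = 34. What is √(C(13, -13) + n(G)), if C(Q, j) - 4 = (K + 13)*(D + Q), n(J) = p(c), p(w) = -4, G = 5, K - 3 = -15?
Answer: √47 ≈ 6.8557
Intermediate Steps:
K = -12 (K = 3 - 15 = -12)
n(J) = -4
C(Q, j) = 38 + Q (C(Q, j) = 4 + (-12 + 13)*(34 + Q) = 4 + 1*(34 + Q) = 4 + (34 + Q) = 38 + Q)
√(C(13, -13) + n(G)) = √((38 + 13) - 4) = √(51 - 4) = √47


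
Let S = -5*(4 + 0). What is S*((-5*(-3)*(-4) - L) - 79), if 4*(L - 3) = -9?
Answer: 2795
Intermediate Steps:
S = -20 (S = -5*4 = -20)
L = ¾ (L = 3 + (¼)*(-9) = 3 - 9/4 = ¾ ≈ 0.75000)
S*((-5*(-3)*(-4) - L) - 79) = -20*((-5*(-3)*(-4) - 1*¾) - 79) = -20*((15*(-4) - ¾) - 79) = -20*((-60 - ¾) - 79) = -20*(-243/4 - 79) = -20*(-559/4) = 2795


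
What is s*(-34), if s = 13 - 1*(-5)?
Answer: -612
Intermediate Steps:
s = 18 (s = 13 + 5 = 18)
s*(-34) = 18*(-34) = -612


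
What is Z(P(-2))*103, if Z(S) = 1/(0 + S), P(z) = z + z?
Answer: -103/4 ≈ -25.750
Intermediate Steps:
P(z) = 2*z
Z(S) = 1/S
Z(P(-2))*103 = 103/(2*(-2)) = 103/(-4) = -¼*103 = -103/4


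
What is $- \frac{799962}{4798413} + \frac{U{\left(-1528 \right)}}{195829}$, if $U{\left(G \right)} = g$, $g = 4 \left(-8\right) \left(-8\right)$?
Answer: $- \frac{51809121590}{313222806459} \approx -0.16541$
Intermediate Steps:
$g = 256$ ($g = \left(-32\right) \left(-8\right) = 256$)
$U{\left(G \right)} = 256$
$- \frac{799962}{4798413} + \frac{U{\left(-1528 \right)}}{195829} = - \frac{799962}{4798413} + \frac{256}{195829} = \left(-799962\right) \frac{1}{4798413} + 256 \cdot \frac{1}{195829} = - \frac{266654}{1599471} + \frac{256}{195829} = - \frac{51809121590}{313222806459}$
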